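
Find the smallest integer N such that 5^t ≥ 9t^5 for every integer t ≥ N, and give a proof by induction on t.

At t = 7: 78125 < 151263, so the inequality fails and N ≥ 8. We prove 5^t ≥ 9t^5 for all t ≥ 8.
Base case (t = 8): 5^t = 390625 and 9t^5 = 294912, so 390625 ≥ 294912.
For the inductive step, assume it holds for an arbitrary r ≥ 8, so 5^r ≥ 9r^5.
Then 5^(r + 1) = 5·(5^r) ≥ 5·(9r^5).
Also, for r ≥ 8 we have 5·(9r^5) ≥ 9(r+1)^5, since 5 ≥ (1 + 1/r)^5 for all r ≥ 8.
Combining, 5^(r + 1) ≥ 9(r+1)^5.
This completes the induction.
Hence the smallest such N is 8.

N = 8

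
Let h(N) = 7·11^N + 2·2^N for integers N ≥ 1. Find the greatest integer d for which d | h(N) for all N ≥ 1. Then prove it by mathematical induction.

d = 9

Computing the first values: h(1) = 81 and h(2) = 855; gcd(81, 855) = 9, so d ≤ 9.
We prove 9 | 7·11^N + 2·2^N for all N ≥ 1 by induction on N.
For the base case N = 1: h(1) = 81 = 9·(9), so 9 | h(1).
Inductive step: suppose the statement holds for some r ≥ 1, i.e. 9 | h(r). Then
h(r+1) − 11·h(r) = (7·11^(r+1) + 2·2^(r+1)) − 11·(7·11^r + 2·2^r) = (2)·2^r·(2 − 11) = (-18)·2^r. Since 9 | h(r) by the inductive hypothesis, 9 | 11·h(r); and 9 | -18 since -18 = 9·-2. Therefore 9 | h(r+1).
Hence, by induction on N, the claim holds for every N ≥ 1.
Therefore the largest such d is 9.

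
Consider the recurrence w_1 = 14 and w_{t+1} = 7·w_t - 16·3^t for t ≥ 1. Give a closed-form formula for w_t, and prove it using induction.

w_t = 4·3^t + 2·7^(t - 1)

Computing the first terms: w_1 = 14, w_2 = 50, w_3 = 206. This suggests w_t = 4·3^t + 2·7^(t - 1).
Base step (t = 1): the formula gives 14 = 14 = w_1.
Suppose the result is true for t = i, so w_i = 4·3^i + 2·7^(i - 1).
Then w_{i+1} = 7·w_i - 16·3^i = 7·(4·3^i + 2·7^(i - 1)) - 16·3^i = 4·3^(i + 1) + 2·7^i = 4·3^(i+1) + 2·7^((i+1) - 1),
which is the claimed formula at t = i+1.
This completes the induction.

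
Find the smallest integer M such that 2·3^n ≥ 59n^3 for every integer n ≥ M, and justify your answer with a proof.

At n = 9: 39366 < 43011, so the inequality fails and M ≥ 10. We prove 2·3^n ≥ 59n^3 for all n ≥ 10.
Base case (n = 10): 2·3^n = 118098 and 59n^3 = 59000, so 118098 ≥ 59000.
Inductive step: assume the claim holds for n = i, so 2·3^i ≥ 59i^3.
Then 2·3^(i + 1) = 3·(2·3^i) ≥ 3·(59i^3).
Also, for i ≥ 10 we have 3·(59i^3) ≥ 59(i+1)^3, since 3 ≥ (1 + 1/i)^3 for all i ≥ 10.
Combining, 2·3^(i + 1) ≥ 59(i+1)^3.
This completes the induction.
Hence the smallest such M is 10.

M = 10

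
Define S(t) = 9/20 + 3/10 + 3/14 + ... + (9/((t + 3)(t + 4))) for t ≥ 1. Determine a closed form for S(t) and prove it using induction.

S(t) = 9t/(4(t + 4))

We claim S(t) = 9t/(4(t + 4)) for all t ≥ 1.
Base step (t = 1): S(1) = 9/20, and the closed form gives 9/20. They agree.
For the inductive step, assume it holds for an arbitrary i ≥ 1, so S(i) = 9i/(4(i + 4)).
Then S(i+1) = S(i) + (9/((i + 4)(i + 5))) = (9i/(4(i + 4))) + (9/((i + 4)(i + 5))).
Simplifying, S(i+1) = 9(i + 1)/(4(i + 5)) = 9(i+1)/(4((i+1) + 4)),
which is the closed form with t = i+1.
By the principle of mathematical induction, the result holds for all t ≥ 1.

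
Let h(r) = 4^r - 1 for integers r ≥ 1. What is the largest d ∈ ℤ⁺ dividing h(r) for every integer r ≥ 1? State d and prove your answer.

Computing the first values: h(1) = 3 and h(2) = 15; gcd(3, 15) = 3, so d ≤ 3.
We prove 3 | 4^r - 1 for all r ≥ 1 by induction on r.
Base step (r = 1): h(1) = 3 = 3·(1), so 3 | h(1).
Inductive step: assume the claim holds for r = i, i.e. 3 | h(i). Then
4^{i+1} − 1^{i+1} = 4·4^i − 1·1^i = 4·(4^i − 1^i) + (3)·1^i. The first term is divisible by 3 by the inductive hypothesis, and the second term (3)·1^i is divisible by 3 since 3 | 3. Hence 3 | h(i+1).
This completes the induction.
Therefore the largest such d is 3.

d = 3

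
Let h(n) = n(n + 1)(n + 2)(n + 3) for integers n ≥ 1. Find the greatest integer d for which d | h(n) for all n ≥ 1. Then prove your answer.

Computing the first values: h(1) = 24 and h(2) = 120; gcd(24, 120) = 24, so d ≤ 24.
We prove 24 | n(n + 1)(n + 2)(n + 3) for all n ≥ 1 by induction on n.
When n = 1: h(1) = 24 = 24·(1), so 24 | h(1).
Inductive step: assume the claim holds for n = m, i.e. 24 | h(m). Then
h(m+1) − h(m) = (m+1)·(m+2)·(m+3)·(m+4) − m·(m+1)·(m+2)·(m+3) = (m+1)·(m+2)·(m+3)·[(m+4) − m] = 4·(m+1)·(m+2)·(m+3). The product of 3 consecutive integers is divisible by (3)! = 6, so h(m+1) − h(m) is divisible by 4·6 = 24. By the inductive hypothesis 24 | h(m), hence 24 | h(m+1).
By the principle of mathematical induction, the result holds for all n ≥ 1.
Therefore the largest such d is 24.

d = 24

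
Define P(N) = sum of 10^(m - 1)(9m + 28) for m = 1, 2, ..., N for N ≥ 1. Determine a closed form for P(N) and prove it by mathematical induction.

We claim P(N) = 10^N(N + 3) - 3 for all N ≥ 1.
Base step (N = 1): P(1) = 37, and the closed form gives 37. They agree.
Inductive step: assume the claim holds for N = m, so P(m) = 10^m(m + 3) - 3.
Then P(m+1) = P(m) + (10^m(9m + 37)) = (10^m(m + 3) - 3) + (10^m(9m + 37)).
Simplifying, P(m+1) = 10·10^m·m + 40·10^m - 3 = 10^(m+1)((m+1) + 3) - 3,
which is the closed form with N = m+1.
Hence, by induction on N, the claim holds for every N ≥ 1.

P(N) = 10^N(N + 3) - 3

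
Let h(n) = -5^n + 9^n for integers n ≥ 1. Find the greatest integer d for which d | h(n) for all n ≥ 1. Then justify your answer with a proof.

d = 4

Computing the first values: h(1) = 4 and h(2) = 56; gcd(4, 56) = 4, so d ≤ 4.
We prove 4 | -5^n + 9^n for all n ≥ 1 by induction on n.
When n = 1: h(1) = 4 = 4·(1), so 4 | h(1).
For the inductive step, assume it holds for an arbitrary p ≥ 1, i.e. 4 | h(p). Then
9^{p+1} − 5^{p+1} = 9·9^p − 5·5^p = 9·(9^p − 5^p) + (4)·5^p. The first term is divisible by 4 by the inductive hypothesis, and the second term (4)·5^p is divisible by 4 since 4 | 4. Hence 4 | h(p+1).
Hence, by induction on n, the claim holds for every n ≥ 1.
Therefore the largest such d is 4.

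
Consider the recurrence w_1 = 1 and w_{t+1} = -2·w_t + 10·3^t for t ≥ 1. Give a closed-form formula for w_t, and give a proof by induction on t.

w_t = -5(-2)^(t - 1) + 2·3^t

Computing the first terms: w_1 = 1, w_2 = 28, w_3 = 34. This suggests w_t = -5(-2)^(t - 1) + 2·3^t.
Base case (t = 1): the formula gives 1 = 1 = w_1.
Inductive step: assume the claim holds for t = k, so w_k = -5(-2)^(k - 1) + 2·3^k.
Then w_{k+1} = -2·w_k + 10·3^k = -2·(-5(-2)^(k - 1) + 2·3^k) + 10·3^k = -5(-2)^k + 2·3^(k + 1) = -5(-2)^((k+1) - 1) + 2·3^(k+1),
which is the claimed formula at t = k+1.
By induction, the statement is established for all t ≥ 1.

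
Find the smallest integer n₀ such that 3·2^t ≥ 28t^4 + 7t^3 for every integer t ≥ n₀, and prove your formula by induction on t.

n₀ = 21

At t = 20: 3145728 < 4536000, so the inequality fails and n₀ ≥ 21. We prove 3·2^t ≥ 28t^4 + 7t^3 for all t ≥ 21.
For the base case t = 21: 3·2^t = 6291456 and 28t^4 + 7t^3 = 5510295, so 6291456 ≥ 5510295.
For the inductive step, assume it holds for an arbitrary i ≥ 21, so 3·2^i ≥ 28i^4 + 7i^3.
Then 3·2^(i + 1) = 2·(3·2^i) ≥ 2·(28i^4 + 7i^3).
Also, for i ≥ 21 we have 2·(28i^4 + 7i^3) ≥ 28(i+1)^4 + 7(i+1)^3, since 2·(28i^4 + 7i^3) − (28(i+1)^4 + 7(i+1)^3) = 28i^4 - 105i^3 - 189i^2 - 133i - 35, which is nonnegative for all i ≥ 21.
Combining, 3·2^(i + 1) ≥ 28(i+1)^4 + 7(i+1)^3.
By induction, the statement is established for all t ≥ 21.
Hence the smallest such n₀ is 21.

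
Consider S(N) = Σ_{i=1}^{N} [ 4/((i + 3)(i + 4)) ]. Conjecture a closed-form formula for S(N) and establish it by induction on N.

We claim S(N) = N/(N + 4) for all N ≥ 1.
For the base case N = 1: S(1) = 1/5, and the closed form gives 1/5. They agree.
Inductive step: assume the claim holds for N = i, so S(i) = i/(i + 4).
Then S(i+1) = S(i) + (4/((i + 4)(i + 5))) = (i/(i + 4)) + (4/((i + 4)(i + 5))).
Simplifying, S(i+1) = (i + 1)/(i + 5) = (i+1)/((i+1) + 4),
which is the closed form with N = i+1.
Hence, by induction on N, the claim holds for every N ≥ 1.

S(N) = N/(N + 4)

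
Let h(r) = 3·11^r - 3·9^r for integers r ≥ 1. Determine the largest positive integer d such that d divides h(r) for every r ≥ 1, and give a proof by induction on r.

d = 6

Computing the first values: h(1) = 6 and h(2) = 120; gcd(6, 120) = 6, so d ≤ 6.
We prove 6 | 3·11^r - 3·9^r for all r ≥ 1 by induction on r.
Base step (r = 1): h(1) = 6 = 6·(1), so 6 | h(1).
For the inductive step, assume it holds for an arbitrary i ≥ 1, i.e. 6 | h(i). Then
h(i+1) − 11·h(i) = (3·11^(i+1) - 3·9^(i+1)) − 11·(3·11^i - 3·9^i) = (-3)·9^i·(9 − 11) = (6)·9^i. Since 6 | h(i) by the inductive hypothesis, 6 | 11·h(i); and 6 | 6 since 6 = 6·1. Therefore 6 | h(i+1).
By induction, the statement is established for all r ≥ 1.
Therefore the largest such d is 6.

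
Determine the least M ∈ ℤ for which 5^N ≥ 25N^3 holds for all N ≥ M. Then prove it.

At N = 4: 625 < 1600, so the inequality fails and M ≥ 5. We prove 5^N ≥ 25N^3 for all N ≥ 5.
Base step (N = 5): 5^N = 3125 and 25N^3 = 3125, so 3125 ≥ 3125.
Suppose the result is true for N = j, so 5^j ≥ 25j^3.
Then 5^(j + 1) = 5·(5^j) ≥ 5·(25j^3).
Also, for j ≥ 5 we have 5·(25j^3) ≥ 25(j+1)^3, since 5 ≥ (1 + 1/j)^3 for all j ≥ 5.
Combining, 5^(j + 1) ≥ 25(j+1)^3.
Hence, by induction on N, the claim holds for every N ≥ 5.
Hence the smallest such M is 5.

M = 5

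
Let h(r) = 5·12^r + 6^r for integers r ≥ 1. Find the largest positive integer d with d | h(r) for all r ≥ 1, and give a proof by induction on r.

Computing the first values: h(1) = 66 and h(2) = 756; gcd(66, 756) = 6, so d ≤ 6.
We prove 6 | 5·12^r + 6^r for all r ≥ 1 by induction on r.
For the base case r = 1: h(1) = 66 = 6·(11), so 6 | h(1).
Inductive step: assume the claim holds for r = j, i.e. 6 | h(j). Then
h(j+1) − 12·h(j) = (5·12^(j+1) + 6^(j+1)) − 12·(5·12^j + 6^j) = (1)·6^j·(6 − 12) = (-6)·6^j. Since 6 | h(j) by the inductive hypothesis, 6 | 12·h(j); and 6 | -6 since -6 = 6·-1. Therefore 6 | h(j+1).
By induction, the statement is established for all r ≥ 1.
Therefore the largest such d is 6.

d = 6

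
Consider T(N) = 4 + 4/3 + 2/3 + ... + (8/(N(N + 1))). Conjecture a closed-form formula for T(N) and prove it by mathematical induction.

T(N) = 8N/(N + 1)

We claim T(N) = 8N/(N + 1) for all N ≥ 1.
Base step (N = 1): T(1) = 4, and the closed form gives 4. They agree.
Inductive step: assume the claim holds for N = j, so T(j) = 8j/(j + 1).
Then T(j+1) = T(j) + (8/((j + 1)(j + 2))) = (8j/(j + 1)) + (8/((j + 1)(j + 2))).
Simplifying, T(j+1) = 8(j + 1)/(j + 2) = 8(j+1)/((j+1) + 1),
which is the closed form with N = j+1.
Hence, by induction on N, the claim holds for every N ≥ 1.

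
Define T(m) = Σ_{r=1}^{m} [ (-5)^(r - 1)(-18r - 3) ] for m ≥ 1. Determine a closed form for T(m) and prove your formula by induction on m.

T(m) = (-5)^m(3m + 1) - 1

We claim T(m) = (-5)^m(3m + 1) - 1 for all m ≥ 1.
Base case (m = 1): T(1) = -21, and the closed form gives -21. They agree.
Inductive step: assume the claim holds for m = r, so T(r) = (-5)^r(3r + 1) - 1.
Then T(r+1) = T(r) + ((-5)^r(-18r - 21)) = ((-5)^r(3r + 1) - 1) + ((-5)^r(-18r - 21)).
Simplifying, T(r+1) = -15(-5)^r·r - 20(-5)^r - 1 = (-5)^(r+1)(3(r+1) + 1) - 1,
which is the closed form with m = r+1.
Hence, by induction on m, the claim holds for every m ≥ 1.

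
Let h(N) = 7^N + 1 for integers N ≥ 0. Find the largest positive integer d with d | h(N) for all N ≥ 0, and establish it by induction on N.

d = 2

Computing the first values: h(0) = 2 and h(1) = 8; gcd(2, 8) = 2, so d ≤ 2.
We prove 2 | 7^N + 1 for all N ≥ 0 by induction on N.
When N = 0: h(0) = 2 = 2·(1), so 2 | h(0).
Inductive step: suppose the statement holds for some j ≥ 0, i.e. 2 | h(j). Then
h(j+1) = 7^(j+1) + 1 = 7·(7^j + 1) - 6 = 7·h(j) - 6. The first term is divisible by 2 by the inductive hypothesis, and -6 is divisible by 2. Hence 2 | h(j+1).
This completes the induction.
Therefore the largest such d is 2.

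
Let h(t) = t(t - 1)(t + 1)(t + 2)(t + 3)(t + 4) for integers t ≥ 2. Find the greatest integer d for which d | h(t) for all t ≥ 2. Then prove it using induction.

Computing the first values: h(2) = 720 and h(3) = 5040; gcd(720, 5040) = 720, so d ≤ 720.
We prove 720 | t(t - 1)(t + 1)(t + 2)(t + 3)(t + 4) for all t ≥ 2 by induction on t.
For the base case t = 2: h(2) = 720 = 720·(1), so 720 | h(2).
Inductive step: assume the claim holds for t = j, i.e. 720 | h(j). Then
h(j+1) − h(j) = j·(j+1)·(j+2)·(j+3)·(j+4)·(j+5) − (j-1)·j·(j+1)·(j+2)·(j+3)·(j+4) = j·(j+1)·(j+2)·(j+3)·(j+4)·[(j+5) − (j-1)] = 6·j·(j+1)·(j+2)·(j+3)·(j+4). The product of 5 consecutive integers is divisible by (5)! = 120, so h(j+1) − h(j) is divisible by 6·120 = 720. By the inductive hypothesis 720 | h(j), hence 720 | h(j+1).
By induction, the statement is established for all t ≥ 2.
Therefore the largest such d is 720.

d = 720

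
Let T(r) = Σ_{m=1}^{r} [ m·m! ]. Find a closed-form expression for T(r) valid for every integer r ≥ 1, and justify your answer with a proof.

We claim T(r) = (r + 1)! - 1 for all r ≥ 1.
Base step (r = 1): T(1) = 1, and the closed form gives 1. They agree.
Inductive step: suppose the statement holds for some m ≥ 1, so T(m) = (m + 1)! - 1.
Then T(m+1) = T(m) + ((m + 1)(m + 1)!) = ((m + 1)! - 1) + ((m + 1)(m + 1)!).
Simplifying, T(m+1) = ((m+1) + 1)! - 1,
which is the closed form with r = m+1.
By the principle of mathematical induction, the result holds for all r ≥ 1.

T(r) = (r + 1)! - 1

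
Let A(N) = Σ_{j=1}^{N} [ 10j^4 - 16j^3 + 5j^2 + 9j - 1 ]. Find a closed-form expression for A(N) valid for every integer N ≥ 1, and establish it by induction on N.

We claim A(N) = N(2N^4 + N^3 - 3N^2 + 3N + 4) for all N ≥ 1.
Base case (N = 1): A(1) = 7, and the closed form gives 7. They agree.
Inductive step: suppose the statement holds for some j ≥ 1, so A(j) = j(2j^4 + j^3 - 3j^2 + 3j + 4).
Then A(j+1) = A(j) + (10j^4 + 24j^3 + 17j^2 + 11j + 7) = (j(2j^4 + j^3 - 3j^2 + 3j + 4)) + (10j^4 + 24j^3 + 17j^2 + 11j + 7).
Simplifying, A(j+1) = (j + 1)(2j^4 + 9j^3 + 12j^2 + 8j + 7) = (j+1)(2(j+1)^4 + (j+1)^3 - 3(j+1)^2 + 3(j+1) + 4),
which is the closed form with N = j+1.
By induction, the statement is established for all N ≥ 1.

A(N) = N(2N^4 + N^3 - 3N^2 + 3N + 4)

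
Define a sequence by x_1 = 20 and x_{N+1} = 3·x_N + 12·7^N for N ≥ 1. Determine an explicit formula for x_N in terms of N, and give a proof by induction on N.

x_N = -3^(N - 1) + 3·7^N

Computing the first terms: x_1 = 20, x_2 = 144, x_3 = 1020. This suggests x_N = -3^(N - 1) + 3·7^N.
Base case (N = 1): the formula gives 20 = 20 = x_1.
For the inductive step, assume it holds for an arbitrary i ≥ 1, so x_i = -3^(i - 1) + 3·7^i.
Then x_{i+1} = 3·x_i + 12·7^i = 3·(-3^(i - 1) + 3·7^i) + 12·7^i = -3^i + 3·7^(i + 1) = -3^((i+1) - 1) + 3·7^(i+1),
which is the claimed formula at N = i+1.
By the principle of mathematical induction, the result holds for all N ≥ 1.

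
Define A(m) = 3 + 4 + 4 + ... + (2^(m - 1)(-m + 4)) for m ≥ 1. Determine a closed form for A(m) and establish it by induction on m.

A(m) = 2^m(-m + 5) - 5

We claim A(m) = 2^m(-m + 5) - 5 for all m ≥ 1.
Base step (m = 1): A(1) = 3, and the closed form gives 3. They agree.
Inductive step: suppose the statement holds for some r ≥ 1, so A(r) = 2^r(-r + 5) - 5.
Then A(r+1) = A(r) + (2^r(-r + 3)) = (2^r(-r + 5) - 5) + (2^r(-r + 3)).
Simplifying, A(r+1) = -2^(r + 1)r + 2^(r + 3) - 5 = 2^(r+1)(-(r+1) + 5) - 5,
which is the closed form with m = r+1.
Hence, by induction on m, the claim holds for every m ≥ 1.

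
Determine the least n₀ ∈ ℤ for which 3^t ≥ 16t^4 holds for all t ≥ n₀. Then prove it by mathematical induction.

n₀ = 12

At t = 11: 177147 < 234256, so the inequality fails and n₀ ≥ 12. We prove 3^t ≥ 16t^4 for all t ≥ 12.
For the base case t = 12: 3^t = 531441 and 16t^4 = 331776, so 531441 ≥ 331776.
Inductive step: suppose the statement holds for some i ≥ 12, so 3^i ≥ 16i^4.
Then 3^(i + 1) = 3·(3^i) ≥ 3·(16i^4).
Also, for i ≥ 12 we have 3·(16i^4) ≥ 16(i+1)^4, since 3 ≥ (1 + 1/i)^4 for all i ≥ 12.
Combining, 3^(i + 1) ≥ 16(i+1)^4.
By the principle of mathematical induction, the result holds for all t ≥ 12.
Hence the smallest such n₀ is 12.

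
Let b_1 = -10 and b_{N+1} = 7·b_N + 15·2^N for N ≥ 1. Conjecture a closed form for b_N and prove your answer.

Computing the first terms: b_1 = -10, b_2 = -40, b_3 = -220. This suggests b_N = -3·2^N - 4·7^(N - 1).
For the base case N = 1: the formula gives -10 = -10 = b_1.
Suppose the result is true for N = m, so b_m = -3·2^m - 4·7^(m - 1).
Then b_{m+1} = 7·b_m + 15·2^m = 7·(-3·2^m - 4·7^(m - 1)) + 15·2^m = -3·2^(m + 1) - 4·7^m = -3·2^(m+1) - 4·7^((m+1) - 1),
which is the claimed formula at N = m+1.
By induction, the statement is established for all N ≥ 1.

b_N = -3·2^N - 4·7^(N - 1)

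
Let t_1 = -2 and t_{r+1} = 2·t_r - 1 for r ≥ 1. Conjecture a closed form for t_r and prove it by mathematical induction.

Computing the first terms: t_1 = -2, t_2 = -5, t_3 = -11. This suggests t_r = -3·2^(r - 1) + 1.
Base case (r = 1): the formula gives -2 = -2 = t_1.
Inductive step: assume the claim holds for r = i, so t_i = -3·2^(i - 1) + 1.
Then t_{i+1} = 2·t_i - 1 = 2·(-3·2^(i - 1) + 1) - 1 = -3·2^i + 1 = -3·2^((i+1) - 1) + 1,
which is the claimed formula at r = i+1.
Hence, by induction on r, the claim holds for every r ≥ 1.

t_r = -3·2^(r - 1) + 1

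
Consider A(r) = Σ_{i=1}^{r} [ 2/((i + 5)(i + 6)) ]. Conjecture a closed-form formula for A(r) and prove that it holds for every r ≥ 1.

A(r) = r/(3(r + 6))

We claim A(r) = r/(3(r + 6)) for all r ≥ 1.
For the base case r = 1: A(1) = 1/21, and the closed form gives 1/21. They agree.
For the inductive step, assume it holds for an arbitrary i ≥ 1, so A(i) = i/(3(i + 6)).
Then A(i+1) = A(i) + (2/((i + 6)(i + 7))) = (i/(3(i + 6))) + (2/((i + 6)(i + 7))).
Simplifying, A(i+1) = (i + 1)/(3(i + 7)) = (i+1)/(3((i+1) + 6)),
which is the closed form with r = i+1.
This completes the induction.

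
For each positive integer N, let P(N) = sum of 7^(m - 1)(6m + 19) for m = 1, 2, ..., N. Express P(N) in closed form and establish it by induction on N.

P(N) = 7^N(N + 3) - 3

We claim P(N) = 7^N(N + 3) - 3 for all N ≥ 1.
When N = 1: P(1) = 25, and the closed form gives 25. They agree.
Inductive step: assume the claim holds for N = m, so P(m) = 7^m(m + 3) - 3.
Then P(m+1) = P(m) + (7^m(6m + 25)) = (7^m(m + 3) - 3) + (7^m(6m + 25)).
Simplifying, P(m+1) = 7·7^m·m + 28·7^m - 3 = 7^(m+1)((m+1) + 3) - 3,
which is the closed form with N = m+1.
This completes the induction.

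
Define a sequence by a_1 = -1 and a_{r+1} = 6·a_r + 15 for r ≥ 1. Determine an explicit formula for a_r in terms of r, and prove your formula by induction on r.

a_r = 2·6^(r - 1) - 3

Computing the first terms: a_1 = -1, a_2 = 9, a_3 = 69. This suggests a_r = 2·6^(r - 1) - 3.
Base case (r = 1): the formula gives -1 = -1 = a_1.
Inductive step: suppose the statement holds for some j ≥ 1, so a_j = 2·6^(j - 1) - 3.
Then a_{j+1} = 6·a_j + 15 = 6·(2·6^(j - 1) - 3) + 15 = 2·6^j - 3 = 2·6^((j+1) - 1) - 3,
which is the claimed formula at r = j+1.
This completes the induction.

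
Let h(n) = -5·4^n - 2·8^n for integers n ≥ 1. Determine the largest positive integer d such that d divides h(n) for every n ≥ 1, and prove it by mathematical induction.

d = 4

Computing the first values: h(1) = -36 and h(2) = -208; gcd(-36, -208) = 4, so d ≤ 4.
We prove 4 | -5·4^n - 2·8^n for all n ≥ 1 by induction on n.
For the base case n = 1: h(1) = -36 = 4·(-9), so 4 | h(1).
Inductive step: suppose the statement holds for some r ≥ 1, i.e. 4 | h(r). Then
h(r+1) − 8·h(r) = (-5·4^(r+1) - 2·8^(r+1)) − 8·(-5·4^r - 2·8^r) = (-5)·4^r·(4 − 8) = (20)·4^r. Since 4 | h(r) by the inductive hypothesis, 4 | 8·h(r); and 4 | 20 since 20 = 4·5. Therefore 4 | h(r+1).
Hence, by induction on n, the claim holds for every n ≥ 1.
Therefore the largest such d is 4.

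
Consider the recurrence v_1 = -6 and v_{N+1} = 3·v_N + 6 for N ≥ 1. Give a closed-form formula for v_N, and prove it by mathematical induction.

Computing the first terms: v_1 = -6, v_2 = -12, v_3 = -30. This suggests v_N = -3^N - 3.
When N = 1: the formula gives -6 = -6 = v_1.
Inductive step: suppose the statement holds for some j ≥ 1, so v_j = -3^j - 3.
Then v_{j+1} = 3·v_j + 6 = 3·(-3^j - 3) + 6 = -3^(j + 1) - 3,
which is the claimed formula at N = j+1.
By the principle of mathematical induction, the result holds for all N ≥ 1.

v_N = -3^N - 3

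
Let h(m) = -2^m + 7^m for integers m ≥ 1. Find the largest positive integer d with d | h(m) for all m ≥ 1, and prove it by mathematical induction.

d = 5

Computing the first values: h(1) = 5 and h(2) = 45; gcd(5, 45) = 5, so d ≤ 5.
We prove 5 | -2^m + 7^m for all m ≥ 1 by induction on m.
When m = 1: h(1) = 5 = 5·(1), so 5 | h(1).
For the inductive step, assume it holds for an arbitrary r ≥ 1, i.e. 5 | h(r). Then
7^{r+1} − 2^{r+1} = 7·7^r − 2·2^r = 7·(7^r − 2^r) + (5)·2^r. The first term is divisible by 5 by the inductive hypothesis, and the second term (5)·2^r is divisible by 5 since 5 | 5. Hence 5 | h(r+1).
By the principle of mathematical induction, the result holds for all m ≥ 1.
Therefore the largest such d is 5.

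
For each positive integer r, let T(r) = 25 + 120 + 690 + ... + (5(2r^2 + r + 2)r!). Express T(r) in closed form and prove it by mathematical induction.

T(r) = (10r + 5)(r + 1)! - 5

We claim T(r) = (10r + 5)(r + 1)! - 5 for all r ≥ 1.
When r = 1: T(1) = 25, and the closed form gives 25. They agree.
Suppose the result is true for r = k, so T(k) = (10k + 5)(k + 1)! - 5.
Then T(k+1) = T(k) + (5(2k^2 + 5k + 5)(k + 1)!) = ((10k + 5)(k + 1)! - 5) + (5(2k^2 + 5k + 5)(k + 1)!).
Simplifying, T(k+1) = (10(k+1) + 5)((k+1) + 1)! - 5,
which is the closed form with r = k+1.
By the principle of mathematical induction, the result holds for all r ≥ 1.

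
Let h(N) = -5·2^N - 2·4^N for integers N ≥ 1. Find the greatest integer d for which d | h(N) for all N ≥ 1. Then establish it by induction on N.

d = 2

Computing the first values: h(1) = -18 and h(2) = -52; gcd(-18, -52) = 2, so d ≤ 2.
We prove 2 | -5·2^N - 2·4^N for all N ≥ 1 by induction on N.
Base case (N = 1): h(1) = -18 = 2·(-9), so 2 | h(1).
Inductive step: suppose the statement holds for some i ≥ 1, i.e. 2 | h(i). Then
h(i+1) − 4·h(i) = (-5·2^(i+1) - 2·4^(i+1)) − 4·(-5·2^i - 2·4^i) = (-5)·2^i·(2 − 4) = (10)·2^i. Since 2 | h(i) by the inductive hypothesis, 2 | 4·h(i); and 2 | 10 since 10 = 2·5. Therefore 2 | h(i+1).
By the principle of mathematical induction, the result holds for all N ≥ 1.
Therefore the largest such d is 2.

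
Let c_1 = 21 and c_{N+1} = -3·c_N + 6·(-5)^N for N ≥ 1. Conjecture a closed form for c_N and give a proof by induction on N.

c_N = -2(-3)^N - 3(-5)^N

Computing the first terms: c_1 = 21, c_2 = -93, c_3 = 429. This suggests c_N = -2(-3)^N - 3(-5)^N.
Base step (N = 1): the formula gives 21 = 21 = c_1.
Suppose the result is true for N = r, so c_r = -2(-3)^r - 3(-5)^r.
Then c_{r+1} = -3·c_r + 6·(-5)^r = -3·(-2(-3)^r - 3(-5)^r) + 6·(-5)^r = -2(-3)^(r + 1) - 3(-5)^(r + 1),
which is the claimed formula at N = r+1.
This completes the induction.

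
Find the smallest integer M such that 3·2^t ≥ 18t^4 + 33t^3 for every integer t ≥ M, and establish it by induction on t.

M = 20

At t = 19: 1572864 < 2572125, so the inequality fails and M ≥ 20. We prove 3·2^t ≥ 18t^4 + 33t^3 for all t ≥ 20.
When t = 20: 3·2^t = 3145728 and 18t^4 + 33t^3 = 3144000, so 3145728 ≥ 3144000.
Inductive step: assume the claim holds for t = k, so 3·2^k ≥ 18k^4 + 33k^3.
Then 3·2^(k + 1) = 2·(3·2^k) ≥ 2·(18k^4 + 33k^3).
Also, for k ≥ 20 we have 2·(18k^4 + 33k^3) ≥ 18(k+1)^4 + 33(k+1)^3, since 2·(18k^4 + 33k^3) − (18(k+1)^4 + 33(k+1)^3) = 18k^4 - 39k^3 - 207k^2 - 171k - 51, which is nonnegative for all k ≥ 20.
Combining, 3·2^(k + 1) ≥ 18(k+1)^4 + 33(k+1)^3.
By the principle of mathematical induction, the result holds for all t ≥ 20.
Hence the smallest such M is 20.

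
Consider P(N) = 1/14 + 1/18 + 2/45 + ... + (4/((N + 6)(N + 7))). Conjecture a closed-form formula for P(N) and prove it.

We claim P(N) = 4N/(7(N + 7)) for all N ≥ 1.
Base case (N = 1): P(1) = 1/14, and the closed form gives 1/14. They agree.
Inductive step: suppose the statement holds for some m ≥ 1, so P(m) = 4m/(7(m + 7)).
Then P(m+1) = P(m) + (4/((m + 7)(m + 8))) = (4m/(7(m + 7))) + (4/((m + 7)(m + 8))).
Simplifying, P(m+1) = 4(m + 1)/(7(m + 8)) = 4(m+1)/(7((m+1) + 7)),
which is the closed form with N = m+1.
This completes the induction.

P(N) = 4N/(7(N + 7))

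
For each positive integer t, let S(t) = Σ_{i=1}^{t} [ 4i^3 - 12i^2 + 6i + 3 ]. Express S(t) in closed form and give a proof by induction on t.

S(t) = t(t - 2)(t^2 - 2)

We claim S(t) = t(t - 2)(t^2 - 2) for all t ≥ 1.
When t = 1: S(1) = 1, and the closed form gives 1. They agree.
For the inductive step, assume it holds for an arbitrary i ≥ 1, so S(i) = i(i^3 - 2i^2 - 2i + 4).
Then S(i+1) = S(i) + (4i^3 - 6i + 1) = (i(i^3 - 2i^2 - 2i + 4)) + (4i^3 - 6i + 1).
Simplifying, S(i+1) = (i - 1)(i + 1)(i^2 + 2i - 1) = (i+1)((i+1) - 2)((i+1)^2 - 2),
which is the closed form with t = i+1.
By induction, the statement is established for all t ≥ 1.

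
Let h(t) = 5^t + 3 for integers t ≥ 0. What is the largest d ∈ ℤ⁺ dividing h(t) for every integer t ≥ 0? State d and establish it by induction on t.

d = 4

Computing the first values: h(0) = 4 and h(1) = 8; gcd(4, 8) = 4, so d ≤ 4.
We prove 4 | 5^t + 3 for all t ≥ 0 by induction on t.
For the base case t = 0: h(0) = 4 = 4·(1), so 4 | h(0).
Suppose the result is true for t = i, i.e. 4 | h(i). Then
h(i+1) = 5^(i+1) + 3 = 5·(5^i + 3) - 12 = 5·h(i) - 12. The first term is divisible by 4 by the inductive hypothesis, and -12 is divisible by 4. Hence 4 | h(i+1).
By induction, the statement is established for all t ≥ 0.
Therefore the largest such d is 4.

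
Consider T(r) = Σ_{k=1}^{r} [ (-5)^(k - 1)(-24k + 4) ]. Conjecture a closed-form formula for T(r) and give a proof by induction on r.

We claim T(r) = 4(-5)^r·r for all r ≥ 1.
For the base case r = 1: T(1) = -20, and the closed form gives -20. They agree.
Suppose the result is true for r = k, so T(k) = 4(-5)^k·k.
Then T(k+1) = T(k) + ((-5)^k(-24k - 20)) = (4(-5)^k·k) + ((-5)^k(-24k - 20)).
Simplifying, T(k+1) = (-5)^(k + 1)(4k + 4) = 4(-5)^(k+1)·(k+1),
which is the closed form with r = k+1.
By induction, the statement is established for all r ≥ 1.

T(r) = 4(-5)^r·r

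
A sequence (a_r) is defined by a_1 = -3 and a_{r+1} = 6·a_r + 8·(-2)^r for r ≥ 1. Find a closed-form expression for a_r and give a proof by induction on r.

Computing the first terms: a_1 = -3, a_2 = -34, a_3 = -172. This suggests a_r = -(-2)^r - 5·6^(r - 1).
For the base case r = 1: the formula gives -3 = -3 = a_1.
For the inductive step, assume it holds for an arbitrary k ≥ 1, so a_k = -(-2)^k - 5·6^(k - 1).
Then a_{k+1} = 6·a_k + 8·(-2)^k = 6·(-(-2)^k - 5·6^(k - 1)) + 8·(-2)^k = -(-2)^(k + 1) - 5·6^k = -(-2)^(k+1) - 5·6^((k+1) - 1),
which is the claimed formula at r = k+1.
By induction, the statement is established for all r ≥ 1.

a_r = -(-2)^r - 5·6^(r - 1)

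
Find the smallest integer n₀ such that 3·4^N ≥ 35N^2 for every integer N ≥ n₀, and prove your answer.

At N = 3: 192 < 315, so the inequality fails and n₀ ≥ 4. We prove 3·4^N ≥ 35N^2 for all N ≥ 4.
For the base case N = 4: 3·4^N = 768 and 35N^2 = 560, so 768 ≥ 560.
Inductive step: assume the claim holds for N = m, so 3·4^m ≥ 35m^2.
Then 3·4^(m + 1) = 4·(3·4^m) ≥ 4·(35m^2).
Also, for m ≥ 4 we have 4·(35m^2) ≥ 35(m+1)^2, since 4 ≥ (1 + 1/m)^2 for all m ≥ 4.
Combining, 3·4^(m + 1) ≥ 35(m+1)^2.
By the principle of mathematical induction, the result holds for all N ≥ 4.
Hence the smallest such n₀ is 4.

n₀ = 4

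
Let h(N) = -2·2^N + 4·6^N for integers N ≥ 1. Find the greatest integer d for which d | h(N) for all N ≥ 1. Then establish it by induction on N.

d = 4

Computing the first values: h(1) = 20 and h(2) = 136; gcd(20, 136) = 4, so d ≤ 4.
We prove 4 | -2·2^N + 4·6^N for all N ≥ 1 by induction on N.
When N = 1: h(1) = 20 = 4·(5), so 4 | h(1).
Inductive step: suppose the statement holds for some m ≥ 1, i.e. 4 | h(m). Then
h(m+1) − 6·h(m) = (-2·2^(m+1) + 4·6^(m+1)) − 6·(-2·2^m + 4·6^m) = (-2)·2^m·(2 − 6) = (8)·2^m. Since 4 | h(m) by the inductive hypothesis, 4 | 6·h(m); and 4 | 8 since 8 = 4·2. Therefore 4 | h(m+1).
By induction, the statement is established for all N ≥ 1.
Therefore the largest such d is 4.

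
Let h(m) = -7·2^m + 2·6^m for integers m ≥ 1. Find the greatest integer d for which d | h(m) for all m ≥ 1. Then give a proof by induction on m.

Computing the first values: h(1) = -2 and h(2) = 44; gcd(-2, 44) = 2, so d ≤ 2.
We prove 2 | -7·2^m + 2·6^m for all m ≥ 1 by induction on m.
Base step (m = 1): h(1) = -2 = 2·(-1), so 2 | h(1).
For the inductive step, assume it holds for an arbitrary i ≥ 1, i.e. 2 | h(i). Then
h(i+1) − 6·h(i) = (-7·2^(i+1) + 2·6^(i+1)) − 6·(-7·2^i + 2·6^i) = (-7)·2^i·(2 − 6) = (28)·2^i. Since 2 | h(i) by the inductive hypothesis, 2 | 6·h(i); and 2 | 28 since 28 = 2·14. Therefore 2 | h(i+1).
This completes the induction.
Therefore the largest such d is 2.

d = 2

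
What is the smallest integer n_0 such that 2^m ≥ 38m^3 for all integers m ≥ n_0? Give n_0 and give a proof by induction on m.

n_0 = 18

At m = 17: 131072 < 186694, so the inequality fails and n_0 ≥ 18. We prove 2^m ≥ 38m^3 for all m ≥ 18.
For the base case m = 18: 2^m = 262144 and 38m^3 = 221616, so 262144 ≥ 221616.
Suppose the result is true for m = k, so 2^k ≥ 38k^3.
Then 2^(k + 1) = 2·(2^k) ≥ 2·(38k^3).
Also, for k ≥ 18 we have 2·(38k^3) ≥ 38(k+1)^3, since 2 ≥ (1 + 1/k)^3 for all k ≥ 18.
Combining, 2^(k + 1) ≥ 38(k+1)^3.
This completes the induction.
Hence the smallest such n_0 is 18.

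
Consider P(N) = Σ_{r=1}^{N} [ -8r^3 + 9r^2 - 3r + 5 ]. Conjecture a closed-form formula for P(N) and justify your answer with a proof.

We claim P(N) = -N(2N^3 + N^2 - N - 5) for all N ≥ 1.
When N = 1: P(1) = 3, and the closed form gives 3. They agree.
For the inductive step, assume it holds for an arbitrary r ≥ 1, so P(r) = r(-2r^3 - r^2 + r + 5).
Then P(r+1) = P(r) + (-8r^3 - 15r^2 - 9r + 3) = (r(-2r^3 - r^2 + r + 5)) + (-8r^3 - 15r^2 - 9r + 3).
Simplifying, P(r+1) = -(r + 1)(2r^3 + 7r^2 + 7r - 3) = -(r+1)(2(r+1)^3 + (r+1)^2 - (r+1) - 5),
which is the closed form with N = r+1.
This completes the induction.

P(N) = -N(2N^3 + N^2 - N - 5)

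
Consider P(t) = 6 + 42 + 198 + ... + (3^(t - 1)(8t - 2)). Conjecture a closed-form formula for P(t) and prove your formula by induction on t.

We claim P(t) = 3^t(4t - 3) + 3 for all t ≥ 1.
Base case (t = 1): P(1) = 6, and the closed form gives 6. They agree.
Inductive step: assume the claim holds for t = i, so P(i) = 3^i(4i - 3) + 3.
Then P(i+1) = P(i) + (3^i(8i + 6)) = (3^i(4i - 3) + 3) + (3^i(8i + 6)).
Simplifying, P(i+1) = 12·3^i·i + 3·3^i + 3 = 3^(i+1)(4(i+1) - 3) + 3,
which is the closed form with t = i+1.
Hence, by induction on t, the claim holds for every t ≥ 1.

P(t) = 3^t(4t - 3) + 3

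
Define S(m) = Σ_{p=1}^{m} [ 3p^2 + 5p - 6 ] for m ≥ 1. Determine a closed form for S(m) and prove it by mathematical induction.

We claim S(m) = m(m^2 + 4m - 3) for all m ≥ 1.
For the base case m = 1: S(1) = 2, and the closed form gives 2. They agree.
For the inductive step, assume it holds for an arbitrary p ≥ 1, so S(p) = p(p^2 + 4p - 3).
Then S(p+1) = S(p) + (3p^2 + 11p + 2) = (p(p^2 + 4p - 3)) + (3p^2 + 11p + 2).
Simplifying, S(p+1) = (p + 1)(p^2 + 6p + 2) = (p+1)((p+1)^2 + 4(p+1) - 3),
which is the closed form with m = p+1.
By induction, the statement is established for all m ≥ 1.

S(m) = m(m^2 + 4m - 3)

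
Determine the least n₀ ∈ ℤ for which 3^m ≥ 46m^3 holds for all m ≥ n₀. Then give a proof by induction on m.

n₀ = 10

At m = 9: 19683 < 33534, so the inequality fails and n₀ ≥ 10. We prove 3^m ≥ 46m^3 for all m ≥ 10.
Base case (m = 10): 3^m = 59049 and 46m^3 = 46000, so 59049 ≥ 46000.
Suppose the result is true for m = r, so 3^r ≥ 46r^3.
Then 3^(r + 1) = 3·(3^r) ≥ 3·(46r^3).
Also, for r ≥ 10 we have 3·(46r^3) ≥ 46(r+1)^3, since 3 ≥ (1 + 1/r)^3 for all r ≥ 10.
Combining, 3^(r + 1) ≥ 46(r+1)^3.
By the principle of mathematical induction, the result holds for all m ≥ 10.
Hence the smallest such n₀ is 10.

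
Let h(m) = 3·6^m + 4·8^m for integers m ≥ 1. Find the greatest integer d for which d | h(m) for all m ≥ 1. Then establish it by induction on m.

d = 2

Computing the first values: h(1) = 50 and h(2) = 364; gcd(50, 364) = 2, so d ≤ 2.
We prove 2 | 3·6^m + 4·8^m for all m ≥ 1 by induction on m.
For the base case m = 1: h(1) = 50 = 2·(25), so 2 | h(1).
Inductive step: suppose the statement holds for some r ≥ 1, i.e. 2 | h(r). Then
h(r+1) − 8·h(r) = (3·6^(r+1) + 4·8^(r+1)) − 8·(3·6^r + 4·8^r) = (3)·6^r·(6 − 8) = (-6)·6^r. Since 2 | h(r) by the inductive hypothesis, 2 | 8·h(r); and 2 | -6 since -6 = 2·-3. Therefore 2 | h(r+1).
By the principle of mathematical induction, the result holds for all m ≥ 1.
Therefore the largest such d is 2.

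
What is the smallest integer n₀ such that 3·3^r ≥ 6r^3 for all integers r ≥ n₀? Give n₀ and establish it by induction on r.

At r = 5: 729 < 750, so the inequality fails and n₀ ≥ 6. We prove 3·3^r ≥ 6r^3 for all r ≥ 6.
For the base case r = 6: 3·3^r = 2187 and 6r^3 = 1296, so 2187 ≥ 1296.
Inductive step: assume the claim holds for r = i, so 3·3^i ≥ 6i^3.
Then 3·3^(i + 1) = 3·(3·3^i) ≥ 3·(6i^3).
Also, for i ≥ 6 we have 3·(6i^3) ≥ 6(i+1)^3, since 3 ≥ (1 + 1/i)^3 for all i ≥ 6.
Combining, 3·3^(i + 1) ≥ 6(i+1)^3.
By the principle of mathematical induction, the result holds for all r ≥ 6.
Hence the smallest such n₀ is 6.

n₀ = 6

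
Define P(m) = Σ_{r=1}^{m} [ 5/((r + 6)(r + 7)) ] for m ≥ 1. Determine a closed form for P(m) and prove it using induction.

P(m) = 5m/(7(m + 7))

We claim P(m) = 5m/(7(m + 7)) for all m ≥ 1.
Base step (m = 1): P(1) = 5/56, and the closed form gives 5/56. They agree.
Suppose the result is true for m = r, so P(r) = 5r/(7(r + 7)).
Then P(r+1) = P(r) + (5/((r + 7)(r + 8))) = (5r/(7(r + 7))) + (5/((r + 7)(r + 8))).
Simplifying, P(r+1) = 5(r + 1)/(7(r + 8)) = 5(r+1)/(7((r+1) + 7)),
which is the closed form with m = r+1.
By induction, the statement is established for all m ≥ 1.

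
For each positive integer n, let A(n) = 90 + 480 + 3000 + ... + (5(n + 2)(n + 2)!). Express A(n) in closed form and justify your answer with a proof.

A(n) = 5(n + 3)! - 30

We claim A(n) = 5(n + 3)! - 30 for all n ≥ 1.
Base case (n = 1): A(1) = 90, and the closed form gives 90. They agree.
Inductive step: suppose the statement holds for some p ≥ 1, so A(p) = 5(p + 3)! - 30.
Then A(p+1) = A(p) + (5(p + 3)(p + 3)!) = (5(p + 3)! - 30) + (5(p + 3)(p + 3)!).
Simplifying, A(p+1) = 5((p+1) + 3)! - 30,
which is the closed form with n = p+1.
By induction, the statement is established for all n ≥ 1.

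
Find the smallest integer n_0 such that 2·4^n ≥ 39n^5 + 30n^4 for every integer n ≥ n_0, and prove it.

n_0 = 11

At n = 10: 2097152 < 4200000, so the inequality fails and n_0 ≥ 11. We prove 2·4^n ≥ 39n^5 + 30n^4 for all n ≥ 11.
When n = 11: 2·4^n = 8388608 and 39n^5 + 30n^4 = 6720219, so 8388608 ≥ 6720219.
Suppose the result is true for n = m, so 2·4^m ≥ 39m^5 + 30m^4.
Then 2·4^(m + 1) = 4·(2·4^m) ≥ 4·(39m^5 + 30m^4).
Also, for m ≥ 11 we have 4·(39m^5 + 30m^4) ≥ 39(m+1)^5 + 30(m+1)^4, since 4·(39m^5 + 30m^4) − (39(m+1)^5 + 30(m+1)^4) = 117m^5 - 105m^4 - 510m^3 - 570m^2 - 315m - 69, which is nonnegative for all m ≥ 11.
Combining, 2·4^(m + 1) ≥ 39(m+1)^5 + 30(m+1)^4.
This completes the induction.
Hence the smallest such n_0 is 11.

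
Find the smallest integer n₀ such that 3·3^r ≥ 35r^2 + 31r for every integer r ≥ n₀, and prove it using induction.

n₀ = 6

At r = 5: 729 < 1030, so the inequality fails and n₀ ≥ 6. We prove 3·3^r ≥ 35r^2 + 31r for all r ≥ 6.
For the base case r = 6: 3·3^r = 2187 and 35r^2 + 31r = 1446, so 2187 ≥ 1446.
Inductive step: assume the claim holds for r = p, so 3·3^p ≥ 35p^2 + 31p.
Then 3·3^(p + 1) = 3·(3·3^p) ≥ 3·(35p^2 + 31p).
Also, for p ≥ 6 we have 3·(35p^2 + 31p) ≥ 35(p+1)^2 + 31(p+1), since 3·(35p^2 + 31p) − (35(p+1)^2 + 31(p+1)) = 70p^2 - 8p - 66, which is nonnegative for all p ≥ 6.
Combining, 3·3^(p + 1) ≥ 35(p+1)^2 + 31(p+1).
Hence, by induction on r, the claim holds for every r ≥ 6.
Hence the smallest such n₀ is 6.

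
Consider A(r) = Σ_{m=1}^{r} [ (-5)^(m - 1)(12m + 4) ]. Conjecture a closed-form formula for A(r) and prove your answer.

A(r) = -(-5)^r(2r + 1) + 1

We claim A(r) = -(-5)^r(2r + 1) + 1 for all r ≥ 1.
Base step (r = 1): A(1) = 16, and the closed form gives 16. They agree.
Suppose the result is true for r = m, so A(m) = -(-5)^m(2m + 1) + 1.
Then A(m+1) = A(m) + ((-5)^m(12m + 16)) = (-(-5)^m(2m + 1) + 1) + ((-5)^m(12m + 16)).
Simplifying, A(m+1) = 10(-5)^m·m + 15(-5)^m + 1 = -(-5)^(m+1)(2(m+1) + 1) + 1,
which is the closed form with r = m+1.
By the principle of mathematical induction, the result holds for all r ≥ 1.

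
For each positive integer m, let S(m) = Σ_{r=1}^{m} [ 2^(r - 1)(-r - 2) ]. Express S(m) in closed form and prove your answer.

We claim S(m) = -2^m(m + 1) + 1 for all m ≥ 1.
Base case (m = 1): S(1) = -3, and the closed form gives -3. They agree.
Inductive step: assume the claim holds for m = r, so S(r) = -2^r(r + 1) + 1.
Then S(r+1) = S(r) + (2^r(-r - 3)) = (-2^r(r + 1) + 1) + (2^r(-r - 3)).
Simplifying, S(r+1) = -2^(r + 1)r - 2^(r + 2) + 1 = -2^(r+1)((r+1) + 1) + 1,
which is the closed form with m = r+1.
By induction, the statement is established for all m ≥ 1.

S(m) = -2^m(m + 1) + 1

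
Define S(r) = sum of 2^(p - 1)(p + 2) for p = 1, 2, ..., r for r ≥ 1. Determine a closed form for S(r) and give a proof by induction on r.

S(r) = 2^r(r + 1) - 1

We claim S(r) = 2^r(r + 1) - 1 for all r ≥ 1.
Base case (r = 1): S(1) = 3, and the closed form gives 3. They agree.
Inductive step: assume the claim holds for r = p, so S(p) = 2^p(p + 1) - 1.
Then S(p+1) = S(p) + (2^p(p + 3)) = (2^p(p + 1) - 1) + (2^p(p + 3)).
Simplifying, S(p+1) = 2^(p + 1)p + 2^(p + 2) - 1 = 2^(p+1)((p+1) + 1) - 1,
which is the closed form with r = p+1.
By the principle of mathematical induction, the result holds for all r ≥ 1.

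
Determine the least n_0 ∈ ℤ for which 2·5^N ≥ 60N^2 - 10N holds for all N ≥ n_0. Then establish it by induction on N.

n_0 = 4

At N = 3: 250 < 510, so the inequality fails and n_0 ≥ 4. We prove 2·5^N ≥ 60N^2 - 10N for all N ≥ 4.
For the base case N = 4: 2·5^N = 1250 and 60N^2 - 10N = 920, so 1250 ≥ 920.
For the inductive step, assume it holds for an arbitrary r ≥ 4, so 2·5^r ≥ 60r^2 - 10r.
Then 2·5^(r + 1) = 5·(2·5^r) ≥ 5·(60r^2 - 10r).
Also, for r ≥ 4 we have 5·(60r^2 - 10r) ≥ 60(r+1)^2 - 10(r+1), since 5·(60r^2 - 10r) − (60(r+1)^2 - 10(r+1)) = 240r^2 - 160r - 50, which is nonnegative for all r ≥ 4.
Combining, 2·5^(r + 1) ≥ 60(r+1)^2 - 10(r+1).
By induction, the statement is established for all N ≥ 4.
Hence the smallest such n_0 is 4.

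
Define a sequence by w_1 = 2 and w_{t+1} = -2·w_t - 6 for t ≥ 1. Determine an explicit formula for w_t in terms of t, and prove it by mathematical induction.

Computing the first terms: w_1 = 2, w_2 = -10, w_3 = 14. This suggests w_t = (-2)^(t + 1) - 2.
Base step (t = 1): the formula gives 2 = 2 = w_1.
Suppose the result is true for t = k, so w_k = (-2)^(k + 1) - 2.
Then w_{k+1} = -2·w_k - 6 = -2·((-2)^(k + 1) - 2) - 6 = (-2)^(k + 2) - 2 = (-2)^((k+1) + 1) - 2,
which is the claimed formula at t = k+1.
Hence, by induction on t, the claim holds for every t ≥ 1.

w_t = (-2)^(t + 1) - 2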